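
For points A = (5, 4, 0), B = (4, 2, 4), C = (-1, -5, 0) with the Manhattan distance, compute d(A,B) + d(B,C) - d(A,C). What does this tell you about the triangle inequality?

d(A,B) = 1 + 2 + 4 = 7, d(B,C) = 5 + 7 + 4 = 16, d(A,C) = 6 + 9 + 0 = 15.
d(A,B) + d(B,C) - d(A,C) = 7 + 16 - 15 = 23 - 15 = 8. This is ≥ 0, so the triangle inequality holds for these points.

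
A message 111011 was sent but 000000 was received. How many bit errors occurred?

Differing positions: 1, 2, 3, 5, 6. Hamming distance = 5.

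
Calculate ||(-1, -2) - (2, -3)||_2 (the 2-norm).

(Σ|x_i - y_i|^2)^(1/2) = (|-1 - 2|^2 + |-2 - (-3)|^2)^(1/2)
= (3^2 + 1^2)^(1/2) = (9 + 1)^(1/2) = (10)^(1/2) ≈ 3.1623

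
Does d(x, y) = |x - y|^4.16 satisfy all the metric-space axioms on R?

No. d(x,y) = |x-y|^4.16 fails the triangle inequality since p = 4.16 > 1. Counterexample: x = -3, y = 2, z = 4. d(x,z) = |-3 - 4|^4.16 = 7^4.16 ≈ 3277.9917, but d(x,y) + d(y,z) = 5^4.16 + 2^4.16 ≈ 808.5655 + 17.8766 = 826.4421. Since 3277.9917 > 826.4421, the triangle inequality is violated.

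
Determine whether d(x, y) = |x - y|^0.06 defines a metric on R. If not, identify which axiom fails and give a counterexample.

Yes. With 0 < p = 0.06 ≤ 1, d(x,y) = |x-y|^0.06 is a metric on R. Non-negativity and symmetry are immediate; |x-y|^0.06 = 0 ⟺ |x-y| = 0 ⟺ x = y. For the triangle inequality, the function t ↦ t^0.06 is subadditive on [0,∞) when p ≤ 1, so |x-z|^0.06 ≤ (|x-y| + |y-z|)^0.06 ≤ |x-y|^0.06 + |y-z|^0.06.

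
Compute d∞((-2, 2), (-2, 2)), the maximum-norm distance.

max(|x_i - y_i|) = max(|-2 - (-2)|, |2 - 2|) = max(0, 0) = 0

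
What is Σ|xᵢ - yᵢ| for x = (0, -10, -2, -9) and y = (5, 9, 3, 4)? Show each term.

Σ|x_i - y_i| = |0 - 5| + |-10 - 9| + |-2 - 3| + |-9 - 4| = 5 + 19 + 5 + 13 = 42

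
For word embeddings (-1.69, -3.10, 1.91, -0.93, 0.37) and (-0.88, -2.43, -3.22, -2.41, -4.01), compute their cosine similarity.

With u = (-1.69, -3.10, 1.91, -0.93, 0.37), v = (-0.88, -2.43, -3.22, -2.41, -4.01):
u·v = (-1.69)·(-0.88) + (-3.1)·(-2.43) + 1.91·(-3.22) + (-0.93)·(-2.41) + 0.37·(-4.01) = 1.4872 + 7.533 + (-6.1502) + 2.2413 + (-1.4837) = 3.6276.
|u| = √((-1.69)² + (-3.1)² + 1.91² + (-0.93)² + 0.37²) = √(2.8561 + 9.61 + 3.6481 + 0.8649 + 0.1369) = √17.116, |v| = √((-0.88)² + (-2.43)² + (-3.22)² + (-2.41)² + (-4.01)²) = √(0.7744 + 5.9049 + 10.3684 + 5.8081 + 16.0801) = √38.9359.
cos θ = (u·v)/(|u||v|) = 3.6276/(√17.116·√38.9359) ≈ 0.1405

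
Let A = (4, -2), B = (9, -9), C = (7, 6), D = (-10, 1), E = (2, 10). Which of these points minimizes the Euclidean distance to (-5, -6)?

Distances: d(A) ≈ 9.8489, d(B) ≈ 14.3178, d(C) ≈ 16.9706, d(D) ≈ 8.6023, d(E) ≈ 17.4642. Nearest: D = (-10, 1) with distance 8.6023.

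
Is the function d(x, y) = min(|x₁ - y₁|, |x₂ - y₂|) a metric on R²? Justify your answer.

No. d fails identity of indiscernibles: take x = (-2, 0) and y = (-2, 4). Then d(x,y) = min(|-2 - (-2)|, |0 - 4|) = min(0, 4) = 0, yet x ≠ y.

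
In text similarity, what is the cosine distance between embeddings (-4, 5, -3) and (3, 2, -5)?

With u = (-4, 5, -3), v = (3, 2, -5):
u·v = (-4)·3 + 5·2 + (-3)·(-5) = (-12) + 10 + 15 = 13.
|u| = √((-4)² + 5² + (-3)²) = √50, |v| = √(3² + 2² + (-5)²) = √38, so |u||v| = √(50·38) = √1900.
cos θ = (u·v)/(|u||v|) = 13/√1900 ≈ 0.2982
Cosine distance = 1 - cos θ ≈ 1 - 0.2982 = 0.7018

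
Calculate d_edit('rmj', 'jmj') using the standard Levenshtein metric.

Let D[i][j] be the edit distance between the first i characters of 'rmj' and the first j characters of 'jmj', with D[i][0] = i, D[0][j] = j, and D[i][j] = D[i-1][j-1] if the characters match, else 1 + min(D[i-1][j], D[i][j-1], D[i-1][j-1]). Filling the table (rows: prefixes of 'rmj', columns: prefixes of 'jmj'):
     ε  j  m  j
  ε  0  1  2  3
  r  1  1  2  3
  m  2  2  1  2
  j  3  2  2  1
The bottom-right entry gives D[3][3] = 1, so no sequence of fewer than 1 edit works. Backtracking through the table gives one optimal edit sequence (1 edit):
  rmj → jmj (sub r→j @1)
Edit distance = 1.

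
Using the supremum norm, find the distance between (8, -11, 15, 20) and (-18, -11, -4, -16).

max(|x_i - y_i|) = max(|8 - (-18)|, |-11 - (-11)|, |15 - (-4)|, |20 - (-16)|) = max(26, 0, 19, 36) = 36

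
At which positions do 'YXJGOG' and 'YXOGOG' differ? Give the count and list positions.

Differing positions: 3. Hamming distance = 1.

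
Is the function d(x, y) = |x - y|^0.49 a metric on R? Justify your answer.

Yes. With 0 < p = 0.49 ≤ 1, d(x,y) = |x-y|^0.49 is a metric on R. Non-negativity and symmetry are immediate; |x-y|^0.49 = 0 ⟺ |x-y| = 0 ⟺ x = y. For the triangle inequality, the function t ↦ t^0.49 is subadditive on [0,∞) when p ≤ 1, so |x-z|^0.49 ≤ (|x-y| + |y-z|)^0.49 ≤ |x-y|^0.49 + |y-z|^0.49.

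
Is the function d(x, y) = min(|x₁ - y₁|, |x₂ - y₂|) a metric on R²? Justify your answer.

No. d fails identity of indiscernibles: take x = (-1, 0) and y = (-1, 4). Then d(x,y) = min(|-1 - (-1)|, |0 - 4|) = min(0, 4) = 0, yet x ≠ y.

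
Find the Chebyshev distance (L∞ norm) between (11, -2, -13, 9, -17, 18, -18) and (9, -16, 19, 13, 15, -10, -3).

max(|x_i - y_i|) = max(|11 - 9|, |-2 - (-16)|, |-13 - 19|, |9 - 13|, |-17 - 15|, |18 - (-10)|, |-18 - (-3)|) = max(2, 14, 32, 4, 32, 28, 15) = 32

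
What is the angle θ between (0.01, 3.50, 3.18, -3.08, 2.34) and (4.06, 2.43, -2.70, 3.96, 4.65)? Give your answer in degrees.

With u = (0.01, 3.50, 3.18, -3.08, 2.34), v = (4.06, 2.43, -2.70, 3.96, 4.65):
u·v = 0.01·4.06 + 3.5·2.43 + 3.18·(-2.7) + (-3.08)·3.96 + 2.34·4.65 = 0.0406 + 8.505 + (-8.586) + (-12.1968) + 10.881 = -1.3562.
|u| = √(0.01² + 3.5² + 3.18² + (-3.08)² + 2.34²) = √(0.0001 + 12.25 + 10.1124 + 9.4864 + 5.4756) = √37.3245, |v| = √(4.06² + 2.43² + (-2.7)² + 3.96² + 4.65²) = √(16.4836 + 5.9049 + 7.29 + 15.6816 + 21.6225) = √66.9826.
cos θ = (u·v)/(|u||v|) = -1.3562/(√37.3245·√66.9826) ≈ -0.027124
θ = arccos(-0.027124) ≈ 91.55°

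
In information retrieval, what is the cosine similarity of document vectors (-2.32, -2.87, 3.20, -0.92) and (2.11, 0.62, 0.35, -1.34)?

With u = (-2.32, -2.87, 3.20, -0.92), v = (2.11, 0.62, 0.35, -1.34):
u·v = (-2.32)·2.11 + (-2.87)·0.62 + 3.2·0.35 + (-0.92)·(-1.34) = (-4.8952) + (-1.7794) + 1.12 + 1.2328 = -4.3218.
|u| = √((-2.32)² + (-2.87)² + 3.2² + (-0.92)²) = √(5.3824 + 8.2369 + 10.24 + 0.8464) = √24.7057, |v| = √(2.11² + 0.62² + 0.35² + (-1.34)²) = √(4.4521 + 0.3844 + 0.1225 + 1.7956) = √6.7546.
cos θ = (u·v)/(|u||v|) = -4.3218/(√24.7057·√6.7546) ≈ -0.3346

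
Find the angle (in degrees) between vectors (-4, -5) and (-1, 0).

With u = (-4, -5), v = (-1, 0):
u·v = (-4)·(-1) + (-5)·0 = 4 + 0 = 4.
|u| = √((-4)² + (-5)²) = √41, |v| = √((-1)² + 0²) = √1, so |u||v| = √(41·1) = √41.
cos θ = (u·v)/(|u||v|) = 4/√41 ≈ 0.624695
θ = arccos(0.624695) ≈ 51.34°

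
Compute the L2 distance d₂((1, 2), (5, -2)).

√(Σ(x_i - y_i)²) = √((1 - 5)² + (2 - (-2))²)
= √((-4)² + 4²) = √(16 + 16) = √32 ≈ 5.6569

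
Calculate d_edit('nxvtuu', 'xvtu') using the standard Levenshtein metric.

Let D[i][j] be the edit distance between the first i characters of 'nxvtuu' and the first j characters of 'xvtu', with D[i][0] = i, D[0][j] = j, and D[i][j] = D[i-1][j-1] if the characters match, else 1 + min(D[i-1][j], D[i][j-1], D[i-1][j-1]). Filling the table (rows: prefixes of 'nxvtuu', columns: prefixes of 'xvtu'):
     ε  x  v  t  u
  ε  0  1  2  3  4
  n  1  1  2  3  4
  x  2  1  2  3  4
  v  3  2  1  2  3
  t  4  3  2  1  2
  u  5  4  3  2  1
  u  6  5  4  3  2
The bottom-right entry gives D[6][4] = 2, so no sequence of fewer than 2 edits works. Backtracking through the table gives one optimal edit sequence (2 edits):
  nxvtuu → xvtuu (del n @1)
  xvtuu → xvtu (del u @4)
Edit distance = 2.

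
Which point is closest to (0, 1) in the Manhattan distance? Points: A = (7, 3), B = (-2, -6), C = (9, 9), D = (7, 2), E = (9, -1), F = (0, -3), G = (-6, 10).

Distances: d(A) = 9, d(B) = 9, d(C) = 17, d(D) = 8, d(E) = 11, d(F) = 4, d(G) = 15. Nearest: F = (0, -3) with distance 4.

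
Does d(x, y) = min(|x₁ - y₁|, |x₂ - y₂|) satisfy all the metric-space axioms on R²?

No. d fails identity of indiscernibles: take x = (-5, 0) and y = (-5, 8). Then d(x,y) = min(|-5 - (-5)|, |0 - 8|) = min(0, 8) = 0, yet x ≠ y.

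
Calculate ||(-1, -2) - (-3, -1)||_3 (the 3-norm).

(Σ|x_i - y_i|^3)^(1/3) = (|-1 - (-3)|^3 + |-2 - (-1)|^3)^(1/3)
= (2^3 + 1^3)^(1/3) = (8 + 1)^(1/3) = (9)^(1/3) ≈ 2.0801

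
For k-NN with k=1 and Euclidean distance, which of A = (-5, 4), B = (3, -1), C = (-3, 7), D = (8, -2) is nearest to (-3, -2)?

Distances: d(A) ≈ 6.3246, d(B) ≈ 6.0828, d(C) = 9, d(D) = 11. Nearest: B = (3, -1) with distance 6.0828.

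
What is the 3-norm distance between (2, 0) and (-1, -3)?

(Σ|x_i - y_i|^3)^(1/3) = (|2 - (-1)|^3 + |0 - (-3)|^3)^(1/3)
= (3^3 + 3^3)^(1/3) = (27 + 27)^(1/3) = (54)^(1/3) ≈ 3.7798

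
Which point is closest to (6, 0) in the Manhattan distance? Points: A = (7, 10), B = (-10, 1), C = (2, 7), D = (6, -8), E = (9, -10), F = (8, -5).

Distances: d(A) = 11, d(B) = 17, d(C) = 11, d(D) = 8, d(E) = 13, d(F) = 7. Nearest: F = (8, -5) with distance 7.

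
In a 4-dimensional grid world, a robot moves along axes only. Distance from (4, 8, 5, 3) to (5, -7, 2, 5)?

Σ|x_i - y_i| = |4 - 5| + |8 - (-7)| + |5 - 2| + |3 - 5| = 1 + 15 + 3 + 2 = 21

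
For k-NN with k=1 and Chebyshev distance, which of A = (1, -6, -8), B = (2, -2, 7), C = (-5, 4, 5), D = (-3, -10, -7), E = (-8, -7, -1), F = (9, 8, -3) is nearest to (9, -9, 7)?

Distances: d(A) = 15, d(B) = 7, d(C) = 14, d(D) = 14, d(E) = 17, d(F) = 17. Nearest: B = (2, -2, 7) with distance 7.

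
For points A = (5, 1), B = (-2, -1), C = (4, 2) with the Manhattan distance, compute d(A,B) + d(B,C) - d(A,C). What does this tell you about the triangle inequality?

d(A,B) = 7 + 2 = 9, d(B,C) = 6 + 3 = 9, d(A,C) = 1 + 1 = 2.
d(A,B) + d(B,C) - d(A,C) = 9 + 9 - 2 = 18 - 2 = 16. This is ≥ 0, so the triangle inequality holds for these points.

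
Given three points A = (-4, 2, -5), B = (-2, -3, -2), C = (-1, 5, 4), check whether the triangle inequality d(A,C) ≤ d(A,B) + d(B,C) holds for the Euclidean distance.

d(A,B) = √(2² + 5² + 3²) = √38 ≈ 6.1644, d(B,C) = √(1² + 8² + 6²) = √101 ≈ 10.0499, d(A,C) = √(3² + 3² + 9²) = √99 ≈ 9.9499.
d(A,C) ≈ 9.9499 ≤ 6.1644 + 10.0499 = 16.2143. Triangle inequality is satisfied.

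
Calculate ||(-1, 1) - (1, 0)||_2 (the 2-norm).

(Σ|x_i - y_i|^2)^(1/2) = (|-1 - 1|^2 + |1 - 0|^2)^(1/2)
= (2^2 + 1^2)^(1/2) = (4 + 1)^(1/2) = (5)^(1/2) ≈ 2.2361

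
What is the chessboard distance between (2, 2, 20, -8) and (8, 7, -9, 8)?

max(|x_i - y_i|) = max(|2 - 8|, |2 - 7|, |20 - (-9)|, |-8 - 8|) = max(6, 5, 29, 16) = 29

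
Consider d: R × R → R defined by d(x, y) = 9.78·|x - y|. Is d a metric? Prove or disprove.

Yes. Since |x - y| is a metric on R and 9.78 > 0, the positive scalar multiple 9.78·|x - y| is also a metric: scaling by a positive constant preserves non-negativity, identity (d=0 ⟺ |x-y|=0 ⟺ x=y), symmetry, and the triangle inequality.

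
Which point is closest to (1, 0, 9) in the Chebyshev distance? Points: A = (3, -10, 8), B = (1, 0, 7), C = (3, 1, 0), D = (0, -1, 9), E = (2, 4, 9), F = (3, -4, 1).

Distances: d(A) = 10, d(B) = 2, d(C) = 9, d(D) = 1, d(E) = 4, d(F) = 8. Nearest: D = (0, -1, 9) with distance 1.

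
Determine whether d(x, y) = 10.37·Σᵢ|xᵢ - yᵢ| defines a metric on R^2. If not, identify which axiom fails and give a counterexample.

Yes. The L1 (Manhattan) norm induces a metric on R^2, and multiplying a metric by a positive constant 10.37 > 0 preserves all four axioms: non-negativity (10.37·||x-y|| ≥ 0), identity (10.37·||x-y|| = 0 ⟺ ||x-y|| = 0 ⟺ x = y), symmetry (||x-y|| = ||y-x||), and the triangle inequality (10.37·||x-z|| ≤ 10.37·||x-y|| + 10.37·||y-z||). So d is a metric.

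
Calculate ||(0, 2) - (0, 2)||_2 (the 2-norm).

(Σ|x_i - y_i|^2)^(1/2) = (|0 - 0|^2 + |2 - 2|^2)^(1/2)
= (0^2 + 0^2)^(1/2) = (0 + 0)^(1/2) = (0)^(1/2) = 0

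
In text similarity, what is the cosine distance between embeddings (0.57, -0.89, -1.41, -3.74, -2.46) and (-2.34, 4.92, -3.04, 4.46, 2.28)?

With u = (0.57, -0.89, -1.41, -3.74, -2.46), v = (-2.34, 4.92, -3.04, 4.46, 2.28):
u·v = 0.57·(-2.34) + (-0.89)·4.92 + (-1.41)·(-3.04) + (-3.74)·4.46 + (-2.46)·2.28 = (-1.3338) + (-4.3788) + 4.2864 + (-16.6804) + (-5.6088) = -23.7154.
|u| = √(0.57² + (-0.89)² + (-1.41)² + (-3.74)² + (-2.46)²) = √(0.3249 + 0.7921 + 1.9881 + 13.9876 + 6.0516) = √23.1443, |v| = √((-2.34)² + 4.92² + (-3.04)² + 4.46² + 2.28²) = √(5.4756 + 24.2064 + 9.2416 + 19.8916 + 5.1984) = √64.0136.
cos θ = (u·v)/(|u||v|) = -23.7154/(√23.1443·√64.0136) ≈ -0.6161
Cosine distance = 1 - cos θ ≈ 1 - (-0.6161) = 1.6161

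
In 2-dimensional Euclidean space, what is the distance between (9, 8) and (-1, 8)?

√(Σ(x_i - y_i)²) = √((9 - (-1))² + (8 - 8)²)
= √(10² + 0²) = √(100 + 0) = √100 = 10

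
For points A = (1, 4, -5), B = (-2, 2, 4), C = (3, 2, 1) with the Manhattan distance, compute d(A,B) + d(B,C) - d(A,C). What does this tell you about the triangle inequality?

d(A,B) = 3 + 2 + 9 = 14, d(B,C) = 5 + 0 + 3 = 8, d(A,C) = 2 + 2 + 6 = 10.
d(A,B) + d(B,C) - d(A,C) = 14 + 8 - 10 = 22 - 10 = 12. This is ≥ 0, so the triangle inequality holds for these points.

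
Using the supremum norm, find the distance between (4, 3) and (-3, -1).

max(|x_i - y_i|) = max(|4 - (-3)|, |3 - (-1)|) = max(7, 4) = 7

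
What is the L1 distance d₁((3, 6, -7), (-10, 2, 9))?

Σ|x_i - y_i| = |3 - (-10)| + |6 - 2| + |-7 - 9| = 13 + 4 + 16 = 33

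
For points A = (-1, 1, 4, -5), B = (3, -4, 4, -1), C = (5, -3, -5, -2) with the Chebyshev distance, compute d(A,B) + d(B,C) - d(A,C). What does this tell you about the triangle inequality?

d(A,B) = max(4, 5, 0, 4) = 5, d(B,C) = max(2, 1, 9, 1) = 9, d(A,C) = max(6, 4, 9, 3) = 9.
d(A,B) + d(B,C) - d(A,C) = 5 + 9 - 9 = 14 - 9 = 5. This is ≥ 0, so the triangle inequality holds for these points.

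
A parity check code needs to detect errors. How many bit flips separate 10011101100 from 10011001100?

Differing positions: 6. Hamming distance = 1.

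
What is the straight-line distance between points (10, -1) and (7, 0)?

√(Σ(x_i - y_i)²) = √((10 - 7)² + (-1 - 0)²)
= √(3² + (-1)²) = √(9 + 1) = √10 ≈ 3.1623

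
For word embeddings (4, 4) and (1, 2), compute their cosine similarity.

With u = (4, 4), v = (1, 2):
u·v = 4·1 + 4·2 = 4 + 8 = 12.
|u| = √(4² + 4²) = √32, |v| = √(1² + 2²) = √5, so |u||v| = √(32·5) = √160.
cos θ = (u·v)/(|u||v|) = 12/√160 ≈ 0.9487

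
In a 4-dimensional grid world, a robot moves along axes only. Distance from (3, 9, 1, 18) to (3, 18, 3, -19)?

Σ|x_i - y_i| = |3 - 3| + |9 - 18| + |1 - 3| + |18 - (-19)| = 0 + 9 + 2 + 37 = 48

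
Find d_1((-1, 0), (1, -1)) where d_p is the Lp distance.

Σ|x_i - y_i| = |-1 - 1| + |0 - (-1)| = 2 + 1 = 3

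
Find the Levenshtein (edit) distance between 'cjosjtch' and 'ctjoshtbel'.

Let D[i][j] be the edit distance between the first i characters of 'cjosjtch' and the first j characters of 'ctjoshtbel', with D[i][0] = i, D[0][j] = j, and D[i][j] = D[i-1][j-1] if the characters match, else 1 + min(D[i-1][j], D[i][j-1], D[i-1][j-1]). Filling the table (rows: prefixes of 'cjosjtch', columns: prefixes of 'ctjoshtbel'):
     ε  c  t  j  o  s  h  t  b  e  l
  ε  0  1  2  3  4  5  6  7  8  9 10
  c  1  0  1  2  3  4  5  6  7  8  9
  j  2  1  1  1  2  3  4  5  6  7  8
  o  3  2  2  2  1  2  3  4  5  6  7
  s  4  3  3  3  2  1  2  3  4  5  6
  j  5  4  4  3  3  2  2  3  4  5  6
  t  6  5  4  4  4  3  3  2  3  4  5
  c  7  6  5  5  5  4  4  3  3  4  5
  h  8  7  6  6  6  5  4  4  4  4  5
The bottom-right entry gives D[8][10] = 5, so no sequence of fewer than 5 edits works. Backtracking through the table gives one optimal edit sequence (5 edits):
  cjosjtch → ctjosjtch (ins t @2)
  ctjosjtch → ctjoshtch (sub j→h @6)
  ctjoshtch → ctjoshtbch (ins b @8)
  ctjoshtbch → ctjoshtbeh (sub c→e @9)
  ctjoshtbeh → ctjoshtbel (sub h→l @10)
Edit distance = 5.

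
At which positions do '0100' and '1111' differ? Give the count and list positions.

Differing positions: 1, 3, 4. Hamming distance = 3.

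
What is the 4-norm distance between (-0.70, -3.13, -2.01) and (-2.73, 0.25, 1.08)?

(Σ|x_i - y_i|^4)^(1/4) = (|-0.7 - (-2.73)|^4 + |-3.13 - 0.25|^4 + |-2.01 - 1.08|^4)^(1/4)
= (2.03^4 + 3.38^4 + 3.09^4)^(1/4) ≈ (16.9818 + 130.5169 + 91.1662)^(1/4) = (238.6649)^(1/4) ≈ 3.9305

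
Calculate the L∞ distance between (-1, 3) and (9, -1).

max(|x_i - y_i|) = max(|-1 - 9|, |3 - (-1)|) = max(10, 4) = 10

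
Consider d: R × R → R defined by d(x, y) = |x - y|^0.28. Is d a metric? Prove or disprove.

Yes. With 0 < p = 0.28 ≤ 1, d(x,y) = |x-y|^0.28 is a metric on R. Non-negativity and symmetry are immediate; |x-y|^0.28 = 0 ⟺ |x-y| = 0 ⟺ x = y. For the triangle inequality, the function t ↦ t^0.28 is subadditive on [0,∞) when p ≤ 1, so |x-z|^0.28 ≤ (|x-y| + |y-z|)^0.28 ≤ |x-y|^0.28 + |y-z|^0.28.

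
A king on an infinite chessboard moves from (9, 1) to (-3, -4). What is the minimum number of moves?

max(|x_i - y_i|) = max(|9 - (-3)|, |1 - (-4)|) = max(12, 5) = 12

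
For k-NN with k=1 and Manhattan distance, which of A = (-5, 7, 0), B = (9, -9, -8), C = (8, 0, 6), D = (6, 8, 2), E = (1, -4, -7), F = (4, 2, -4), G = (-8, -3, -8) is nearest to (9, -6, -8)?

Distances: d(A) = 35, d(B) = 3, d(C) = 21, d(D) = 27, d(E) = 11, d(F) = 17, d(G) = 20. Nearest: B = (9, -9, -8) with distance 3.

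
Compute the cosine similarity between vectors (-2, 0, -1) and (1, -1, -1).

With u = (-2, 0, -1), v = (1, -1, -1):
u·v = (-2)·1 + 0·(-1) + (-1)·(-1) = (-2) + 0 + 1 = -1.
|u| = √((-2)² + 0² + (-1)²) = √5, |v| = √(1² + (-1)² + (-1)²) = √3, so |u||v| = √(5·3) = √15.
cos θ = (u·v)/(|u||v|) = -1/√15 ≈ -0.2582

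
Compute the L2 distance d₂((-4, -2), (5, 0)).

√(Σ(x_i - y_i)²) = √((-4 - 5)² + (-2 - 0)²)
= √((-9)² + (-2)²) = √(81 + 4) = √85 ≈ 9.2195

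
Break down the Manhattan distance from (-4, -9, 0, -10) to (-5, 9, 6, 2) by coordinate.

Σ|x_i - y_i| = |-4 - (-5)| + |-9 - 9| + |0 - 6| + |-10 - 2| = 1 + 18 + 6 + 12 = 37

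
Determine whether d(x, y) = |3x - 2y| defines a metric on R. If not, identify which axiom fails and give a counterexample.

No. d fails symmetry: d(9, 8) = |3·9 - 2·8| = |11| = 11, but d(8, 9) = |3·8 - 2·9| = |6| = 6. Since 11 ≠ 6, d(x,y) ≠ d(y,x) in general.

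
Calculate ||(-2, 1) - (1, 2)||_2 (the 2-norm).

(Σ|x_i - y_i|^2)^(1/2) = (|-2 - 1|^2 + |1 - 2|^2)^(1/2)
= (3^2 + 1^2)^(1/2) = (9 + 1)^(1/2) = (10)^(1/2) ≈ 3.1623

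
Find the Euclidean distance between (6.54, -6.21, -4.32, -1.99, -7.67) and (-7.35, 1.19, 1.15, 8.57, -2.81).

√(Σ(x_i - y_i)²) = √((6.54 - (-7.35))² + (-6.21 - 1.19)² + (-4.32 - 1.15)² + (-1.99 - 8.57)² + (-7.67 - (-2.81))²)
= √(13.89² + (-7.4)² + (-5.47)² + (-10.56)² + (-4.86)²) = √(192.9321 + 54.76 + 29.9209 + 111.5136 + 23.6196) = √412.7462 ≈ 20.3162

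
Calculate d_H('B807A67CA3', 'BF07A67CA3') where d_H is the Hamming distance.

Differing positions: 2. Hamming distance = 1.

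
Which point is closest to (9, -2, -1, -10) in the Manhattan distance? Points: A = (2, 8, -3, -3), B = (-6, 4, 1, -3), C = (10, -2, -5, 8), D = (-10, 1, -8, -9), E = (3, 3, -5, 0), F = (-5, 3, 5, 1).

Distances: d(A) = 26, d(B) = 30, d(C) = 23, d(D) = 30, d(E) = 25, d(F) = 36. Nearest: C = (10, -2, -5, 8) with distance 23.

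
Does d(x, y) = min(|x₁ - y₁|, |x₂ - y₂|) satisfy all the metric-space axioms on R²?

No. d fails identity of indiscernibles: take x = (4, 0) and y = (4, 7). Then d(x,y) = min(|4 - 4|, |0 - 7|) = min(0, 7) = 0, yet x ≠ y.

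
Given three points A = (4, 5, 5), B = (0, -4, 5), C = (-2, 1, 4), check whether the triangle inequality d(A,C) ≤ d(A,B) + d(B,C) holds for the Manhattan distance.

d(A,B) = 4 + 9 + 0 = 13, d(B,C) = 2 + 5 + 1 = 8, d(A,C) = 6 + 4 + 1 = 11.
d(A,C) = 11 ≤ 13 + 8 = 21. Triangle inequality is satisfied.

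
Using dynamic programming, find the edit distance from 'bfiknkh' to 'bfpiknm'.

Let D[i][j] be the edit distance between the first i characters of 'bfiknkh' and the first j characters of 'bfpiknm', with D[i][0] = i, D[0][j] = j, and D[i][j] = D[i-1][j-1] if the characters match, else 1 + min(D[i-1][j], D[i][j-1], D[i-1][j-1]). Filling the table (rows: prefixes of 'bfiknkh', columns: prefixes of 'bfpiknm'):
     ε  b  f  p  i  k  n  m
  ε  0  1  2  3  4  5  6  7
  b  1  0  1  2  3  4  5  6
  f  2  1  0  1  2  3  4  5
  i  3  2  1  1  1  2  3  4
  k  4  3  2  2  2  1  2  3
  n  5  4  3  3  3  2  1  2
  k  6  5  4  4  4  3  2  2
  h  7  6  5  5  5  4  3  3
The bottom-right entry gives D[7][7] = 3, so no sequence of fewer than 3 edits works. Backtracking through the table gives one optimal edit sequence (3 edits):
  bfiknkh → bfpiknkh (ins p @3)
  bfpiknkh → bfpiknh (del k @7)
  bfpiknh → bfpiknm (sub h→m @7)
Edit distance = 3.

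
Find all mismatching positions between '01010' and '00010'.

Differing positions: 2. Hamming distance = 1.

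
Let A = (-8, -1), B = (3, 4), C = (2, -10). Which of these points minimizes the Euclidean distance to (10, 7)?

Distances: d(A) ≈ 19.6977, d(B) ≈ 7.6158, d(C) ≈ 18.7883. Nearest: B = (3, 4) with distance 7.6158.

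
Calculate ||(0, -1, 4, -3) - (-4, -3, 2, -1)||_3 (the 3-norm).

(Σ|x_i - y_i|^3)^(1/3) = (|0 - (-4)|^3 + |-1 - (-3)|^3 + |4 - 2|^3 + |-3 - (-1)|^3)^(1/3)
= (4^3 + 2^3 + 2^3 + 2^3)^(1/3) = (64 + 8 + 8 + 8)^(1/3) = (88)^(1/3) ≈ 4.448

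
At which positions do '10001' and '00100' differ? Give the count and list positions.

Differing positions: 1, 3, 5. Hamming distance = 3.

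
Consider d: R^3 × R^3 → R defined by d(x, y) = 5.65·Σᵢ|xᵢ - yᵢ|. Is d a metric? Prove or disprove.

Yes. The L1 (Manhattan) norm induces a metric on R^3, and multiplying a metric by a positive constant 5.65 > 0 preserves all four axioms: non-negativity (5.65·||x-y|| ≥ 0), identity (5.65·||x-y|| = 0 ⟺ ||x-y|| = 0 ⟺ x = y), symmetry (||x-y|| = ||y-x||), and the triangle inequality (5.65·||x-z|| ≤ 5.65·||x-y|| + 5.65·||y-z||). So d is a metric.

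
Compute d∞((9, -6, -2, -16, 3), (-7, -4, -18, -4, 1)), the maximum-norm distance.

max(|x_i - y_i|) = max(|9 - (-7)|, |-6 - (-4)|, |-2 - (-18)|, |-16 - (-4)|, |3 - 1|) = max(16, 2, 16, 12, 2) = 16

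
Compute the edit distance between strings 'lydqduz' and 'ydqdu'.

Let D[i][j] be the edit distance between the first i characters of 'lydqduz' and the first j characters of 'ydqdu', with D[i][0] = i, D[0][j] = j, and D[i][j] = D[i-1][j-1] if the characters match, else 1 + min(D[i-1][j], D[i][j-1], D[i-1][j-1]). Filling the table (rows: prefixes of 'lydqduz', columns: prefixes of 'ydqdu'):
     ε  y  d  q  d  u
  ε  0  1  2  3  4  5
  l  1  1  2  3  4  5
  y  2  1  2  3  4  5
  d  3  2  1  2  3  4
  q  4  3  2  1  2  3
  d  5  4  3  2  1  2
  u  6  5  4  3  2  1
  z  7  6  5  4  3  2
The bottom-right entry gives D[7][5] = 2, so no sequence of fewer than 2 edits works. Backtracking through the table gives one optimal edit sequence (2 edits):
  lydqduz → ydqduz (del l @1)
  ydqduz → ydqdu (del z @6)
Edit distance = 2.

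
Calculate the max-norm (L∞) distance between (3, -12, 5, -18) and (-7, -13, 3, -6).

max(|x_i - y_i|) = max(|3 - (-7)|, |-12 - (-13)|, |5 - 3|, |-18 - (-6)|) = max(10, 1, 2, 12) = 12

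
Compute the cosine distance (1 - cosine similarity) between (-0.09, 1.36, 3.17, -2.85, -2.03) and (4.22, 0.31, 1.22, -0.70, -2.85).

With u = (-0.09, 1.36, 3.17, -2.85, -2.03), v = (4.22, 0.31, 1.22, -0.70, -2.85):
u·v = (-0.09)·4.22 + 1.36·0.31 + 3.17·1.22 + (-2.85)·(-0.7) + (-2.03)·(-2.85) = (-0.3798) + 0.4216 + 3.8674 + 1.995 + 5.7855 = 11.6897.
|u| = √((-0.09)² + 1.36² + 3.17² + (-2.85)² + (-2.03)²) = √(0.0081 + 1.8496 + 10.0489 + 8.1225 + 4.1209) = √24.15, |v| = √(4.22² + 0.31² + 1.22² + (-0.7)² + (-2.85)²) = √(17.8084 + 0.0961 + 1.4884 + 0.49 + 8.1225) = √28.0054.
cos θ = (u·v)/(|u||v|) = 11.6897/(√24.15·√28.0054) ≈ 0.4495
Cosine distance = 1 - cos θ ≈ 1 - 0.4495 = 0.5505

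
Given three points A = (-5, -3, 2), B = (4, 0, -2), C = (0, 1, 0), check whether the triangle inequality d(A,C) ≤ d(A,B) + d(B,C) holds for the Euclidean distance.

d(A,B) = √(9² + 3² + 4²) = √106 ≈ 10.2956, d(B,C) = √(4² + 1² + 2²) = √21 ≈ 4.5826, d(A,C) = √(5² + 4² + 2²) = √45 ≈ 6.7082.
d(A,C) ≈ 6.7082 ≤ 10.2956 + 4.5826 = 14.8782. Triangle inequality is satisfied.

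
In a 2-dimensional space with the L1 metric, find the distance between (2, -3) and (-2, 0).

Σ|x_i - y_i| = |2 - (-2)| + |-3 - 0| = 4 + 3 = 7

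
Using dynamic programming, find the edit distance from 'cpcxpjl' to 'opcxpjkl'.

Let D[i][j] be the edit distance between the first i characters of 'cpcxpjl' and the first j characters of 'opcxpjkl', with D[i][0] = i, D[0][j] = j, and D[i][j] = D[i-1][j-1] if the characters match, else 1 + min(D[i-1][j], D[i][j-1], D[i-1][j-1]). Filling the table (rows: prefixes of 'cpcxpjl', columns: prefixes of 'opcxpjkl'):
     ε  o  p  c  x  p  j  k  l
  ε  0  1  2  3  4  5  6  7  8
  c  1  1  2  2  3  4  5  6  7
  p  2  2  1  2  3  3  4  5  6
  c  3  3  2  1  2  3  4  5  6
  x  4  4  3  2  1  2  3  4  5
  p  5  5  4  3  2  1  2  3  4
  j  6  6  5  4  3  2  1  2  3
  l  7  7  6  5  4  3  2  2  2
The bottom-right entry gives D[7][8] = 2, so no sequence of fewer than 2 edits works. Backtracking through the table gives one optimal edit sequence (2 edits):
  cpcxpjl → opcxpjl (sub c→o @1)
  opcxpjl → opcxpjkl (ins k @7)
Edit distance = 2.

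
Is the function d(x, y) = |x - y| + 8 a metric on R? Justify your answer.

No. d fails identity of indiscernibles (specifically d(x,x) = 0): d(8, 8) = |8 - 8| + 8 = 0 + 8 = 8 ≠ 0.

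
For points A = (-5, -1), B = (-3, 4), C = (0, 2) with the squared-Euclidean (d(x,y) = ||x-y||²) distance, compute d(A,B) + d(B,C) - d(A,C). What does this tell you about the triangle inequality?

d(A,B) = 2² + 5² = 29, d(B,C) = 3² + 2² = 13, d(A,C) = 5² + 3² = 34.
d(A,B) + d(B,C) - d(A,C) = 29 + 13 - 34 = 42 - 34 = 8. This is ≥ 0, so the triangle inequality holds for these points.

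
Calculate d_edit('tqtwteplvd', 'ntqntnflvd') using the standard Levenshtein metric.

Let D[i][j] be the edit distance between the first i characters of 'tqtwteplvd' and the first j characters of 'ntqntnflvd', with D[i][0] = i, D[0][j] = j, and D[i][j] = D[i-1][j-1] if the characters match, else 1 + min(D[i-1][j], D[i][j-1], D[i-1][j-1]). Filling the table (rows: prefixes of 'tqtwteplvd', columns: prefixes of 'ntqntnflvd'):
     ε  n  t  q  n  t  n  f  l  v  d
  ε  0  1  2  3  4  5  6  7  8  9 10
  t  1  1  1  2  3  4  5  6  7  8  9
  q  2  2  2  1  2  3  4  5  6  7  8
  t  3  3  2  2  2  2  3  4  5  6  7
  w  4  4  3  3  3  3  3  4  5  6  7
  t  5  5  4  4  4  3  4  4  5  6  7
  e  6  6  5  5  5  4  4  5  5  6  7
  p  7  7  6  6  6  5  5  5  6  6  7
  l  8  8  7  7  7  6  6  6  5  6  7
  v  9  9  8  8  8  7  7  7  6  5  6
  d 10 10  9  9  9  8  8  8  7  6  5
The bottom-right entry gives D[10][10] = 5, so no sequence of fewer than 5 edits works. Backtracking through the table gives one optimal edit sequence (5 edits):
  tqtwteplvd → ntqtwteplvd (ins n @1)
  ntqtwteplvd → ntqwteplvd (del t @4)
  ntqwteplvd → ntqnteplvd (sub w→n @4)
  ntqnteplvd → ntqntnplvd (sub e→n @6)
  ntqntnplvd → ntqntnflvd (sub p→f @7)
Edit distance = 5.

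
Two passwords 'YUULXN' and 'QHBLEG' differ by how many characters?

Differing positions: 1, 2, 3, 5, 6. Hamming distance = 5.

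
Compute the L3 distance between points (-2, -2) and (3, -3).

(Σ|x_i - y_i|^3)^(1/3) = (|-2 - 3|^3 + |-2 - (-3)|^3)^(1/3)
= (5^3 + 1^3)^(1/3) = (125 + 1)^(1/3) = (126)^(1/3) ≈ 5.0133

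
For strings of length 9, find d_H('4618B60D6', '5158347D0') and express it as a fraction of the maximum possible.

Differing positions: 1, 2, 3, 5, 6, 7, 9. Hamming distance = 7. The maximum possible Hamming distance for length-9 strings is 9, so d_H/9 = 7/9 ≈ 0.7778.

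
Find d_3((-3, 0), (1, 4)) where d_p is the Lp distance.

(Σ|x_i - y_i|^3)^(1/3) = (|-3 - 1|^3 + |0 - 4|^3)^(1/3)
= (4^3 + 4^3)^(1/3) = (64 + 64)^(1/3) = (128)^(1/3) ≈ 5.0397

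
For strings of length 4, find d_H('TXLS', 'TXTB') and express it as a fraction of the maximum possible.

Differing positions: 3, 4. Hamming distance = 2. The maximum possible Hamming distance for length-4 strings is 4, so d_H/4 = 2/4 = 0.5.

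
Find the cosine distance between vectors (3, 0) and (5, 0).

With u = (3, 0), v = (5, 0):
u·v = 3·5 + 0·0 = 15 + 0 = 15.
|u| = √(3² + 0²) = √9, |v| = √(5² + 0²) = √25, so |u||v| = √(9·25) = √225 = 15.
cos θ = (u·v)/(|u||v|) = 15/15 = 1
Cosine distance = 1 - cos θ = 1 - 1 = 0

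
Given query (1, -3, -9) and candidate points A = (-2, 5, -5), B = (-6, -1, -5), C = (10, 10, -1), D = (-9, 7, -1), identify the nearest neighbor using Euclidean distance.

Distances: d(A) ≈ 9.434, d(B) ≈ 8.3066, d(C) ≈ 17.72, d(D) ≈ 16.2481. Nearest: B = (-6, -1, -5) with distance 8.3066.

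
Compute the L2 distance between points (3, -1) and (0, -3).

(Σ|x_i - y_i|^2)^(1/2) = (|3 - 0|^2 + |-1 - (-3)|^2)^(1/2)
= (3^2 + 2^2)^(1/2) = (9 + 4)^(1/2) = (13)^(1/2) ≈ 3.6056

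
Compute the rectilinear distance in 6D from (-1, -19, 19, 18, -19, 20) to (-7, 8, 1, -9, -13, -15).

Σ|x_i - y_i| = |-1 - (-7)| + |-19 - 8| + |19 - 1| + |18 - (-9)| + |-19 - (-13)| + |20 - (-15)| = 6 + 27 + 18 + 27 + 6 + 35 = 119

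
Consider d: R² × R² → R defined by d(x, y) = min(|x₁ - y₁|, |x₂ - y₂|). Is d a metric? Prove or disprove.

No. d fails identity of indiscernibles: take x = (-2, 0) and y = (-2, 3). Then d(x,y) = min(|-2 - (-2)|, |0 - 3|) = min(0, 3) = 0, yet x ≠ y.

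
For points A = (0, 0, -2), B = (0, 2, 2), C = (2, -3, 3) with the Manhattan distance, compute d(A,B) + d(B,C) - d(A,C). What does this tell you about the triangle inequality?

d(A,B) = 0 + 2 + 4 = 6, d(B,C) = 2 + 5 + 1 = 8, d(A,C) = 2 + 3 + 5 = 10.
d(A,B) + d(B,C) - d(A,C) = 6 + 8 - 10 = 14 - 10 = 4. This is ≥ 0, so the triangle inequality holds for these points.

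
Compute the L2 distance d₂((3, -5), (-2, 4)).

√(Σ(x_i - y_i)²) = √((3 - (-2))² + (-5 - 4)²)
= √(5² + (-9)²) = √(25 + 81) = √106 ≈ 10.2956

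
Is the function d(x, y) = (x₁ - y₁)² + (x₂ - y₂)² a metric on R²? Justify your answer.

No. The squared Euclidean distance fails the triangle inequality. Counterexample: x = (0, 0), y = (1, 5), z = (2, 10). d(x,z) = 2² + 10² = 104, but d(x,y) + d(y,z) = (1² + 5²) + (1² + 5²) = 26 + 26 = 52. Since 104 > 52, the triangle inequality is violated. (Note: √d, the ordinary Euclidean distance, IS a metric.)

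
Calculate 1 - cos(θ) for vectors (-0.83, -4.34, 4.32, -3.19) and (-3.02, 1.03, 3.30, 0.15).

With u = (-0.83, -4.34, 4.32, -3.19), v = (-3.02, 1.03, 3.30, 0.15):
u·v = (-0.83)·(-3.02) + (-4.34)·1.03 + 4.32·3.3 + (-3.19)·0.15 = 2.5066 + (-4.4702) + 14.256 + (-0.4785) = 11.8139.
|u| = √((-0.83)² + (-4.34)² + 4.32² + (-3.19)²) = √(0.6889 + 18.8356 + 18.6624 + 10.1761) = √48.363, |v| = √((-3.02)² + 1.03² + 3.3² + 0.15²) = √(9.1204 + 1.0609 + 10.89 + 0.0225) = √21.0938.
cos θ = (u·v)/(|u||v|) = 11.8139/(√48.363·√21.0938) ≈ 0.3699
Cosine distance = 1 - cos θ ≈ 1 - 0.3699 = 0.6301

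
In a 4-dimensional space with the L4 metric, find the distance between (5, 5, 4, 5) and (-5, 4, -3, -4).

(Σ|x_i - y_i|^4)^(1/4) = (|5 - (-5)|^4 + |5 - 4|^4 + |4 - (-3)|^4 + |5 - (-4)|^4)^(1/4)
= (10^4 + 1^4 + 7^4 + 9^4)^(1/4) = (10000 + 1 + 2401 + 6561)^(1/4) = (18963)^(1/4) ≈ 11.7348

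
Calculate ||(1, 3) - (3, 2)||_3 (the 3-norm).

(Σ|x_i - y_i|^3)^(1/3) = (|1 - 3|^3 + |3 - 2|^3)^(1/3)
= (2^3 + 1^3)^(1/3) = (8 + 1)^(1/3) = (9)^(1/3) ≈ 2.0801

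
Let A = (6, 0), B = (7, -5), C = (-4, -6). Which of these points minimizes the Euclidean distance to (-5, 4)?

Distances: d(A) ≈ 11.7047, d(B) = 15, d(C) ≈ 10.0499. Nearest: C = (-4, -6) with distance 10.0499.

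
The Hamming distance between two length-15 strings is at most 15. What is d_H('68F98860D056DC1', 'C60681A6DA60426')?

Differing positions: 1, 2, 3, 4, 6, 7, 8, 10, 11, 12, 13, 14, 15. Hamming distance = 13. The maximum possible Hamming distance for length-15 strings is 15, so d_H/15 = 13/15 ≈ 0.8667.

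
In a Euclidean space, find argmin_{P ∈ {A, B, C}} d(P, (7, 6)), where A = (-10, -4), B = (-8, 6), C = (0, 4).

Distances: d(A) ≈ 19.7231, d(B) = 15, d(C) ≈ 7.2801. Nearest: C = (0, 4) with distance 7.2801.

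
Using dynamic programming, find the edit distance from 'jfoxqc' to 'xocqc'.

Let D[i][j] be the edit distance between the first i characters of 'jfoxqc' and the first j characters of 'xocqc', with D[i][0] = i, D[0][j] = j, and D[i][j] = D[i-1][j-1] if the characters match, else 1 + min(D[i-1][j], D[i][j-1], D[i-1][j-1]). Filling the table (rows: prefixes of 'jfoxqc', columns: prefixes of 'xocqc'):
     ε  x  o  c  q  c
  ε  0  1  2  3  4  5
  j  1  1  2  3  4  5
  f  2  2  2  3  4  5
  o  3  3  2  3  4  5
  x  4  3  3  3  4  5
  q  5  4  4  4  3  4
  c  6  5  5  4  4  3
The bottom-right entry gives D[6][5] = 3, so no sequence of fewer than 3 edits works. Backtracking through the table gives one optimal edit sequence (3 edits):
  jfoxqc → foxqc (del j @1)
  foxqc → xoxqc (sub f→x @1)
  xoxqc → xocqc (sub x→c @3)
Edit distance = 3.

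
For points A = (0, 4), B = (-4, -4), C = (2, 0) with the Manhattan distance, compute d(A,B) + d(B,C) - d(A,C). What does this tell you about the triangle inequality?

d(A,B) = 4 + 8 = 12, d(B,C) = 6 + 4 = 10, d(A,C) = 2 + 4 = 6.
d(A,B) + d(B,C) - d(A,C) = 12 + 10 - 6 = 22 - 6 = 16. This is ≥ 0, so the triangle inequality holds for these points.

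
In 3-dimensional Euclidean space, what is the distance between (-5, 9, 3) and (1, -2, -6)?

√(Σ(x_i - y_i)²) = √((-5 - 1)² + (9 - (-2))² + (3 - (-6))²)
= √((-6)² + 11² + 9²) = √(36 + 121 + 81) = √238 ≈ 15.4272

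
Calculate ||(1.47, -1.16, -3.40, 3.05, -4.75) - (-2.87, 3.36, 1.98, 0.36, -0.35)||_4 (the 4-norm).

(Σ|x_i - y_i|^4)^(1/4) = (|1.47 - (-2.87)|^4 + |-1.16 - 3.36|^4 + |-3.4 - 1.98|^4 + |3.05 - 0.36|^4 + |-4.75 - (-0.35)|^4)^(1/4)
= (4.34^4 + 4.52^4 + 5.38^4 + 2.69^4 + 4.4^4)^(1/4) ≈ (354.7798 + 417.4012 + 837.7783 + 52.3611 + 374.8096)^(1/4) = (2037.13)^(1/4) ≈ 6.7182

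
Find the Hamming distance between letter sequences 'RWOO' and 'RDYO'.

Differing positions: 2, 3. Hamming distance = 2.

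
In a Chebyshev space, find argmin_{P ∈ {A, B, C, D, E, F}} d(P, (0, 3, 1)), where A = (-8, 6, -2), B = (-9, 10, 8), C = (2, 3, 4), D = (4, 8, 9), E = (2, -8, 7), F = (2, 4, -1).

Distances: d(A) = 8, d(B) = 9, d(C) = 3, d(D) = 8, d(E) = 11, d(F) = 2. Nearest: F = (2, 4, -1) with distance 2.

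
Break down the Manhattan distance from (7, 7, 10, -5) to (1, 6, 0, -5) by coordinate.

Σ|x_i - y_i| = |7 - 1| + |7 - 6| + |10 - 0| + |-5 - (-5)| = 6 + 1 + 10 + 0 = 17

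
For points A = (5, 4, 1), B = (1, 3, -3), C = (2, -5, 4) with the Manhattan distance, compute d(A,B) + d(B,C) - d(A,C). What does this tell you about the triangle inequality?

d(A,B) = 4 + 1 + 4 = 9, d(B,C) = 1 + 8 + 7 = 16, d(A,C) = 3 + 9 + 3 = 15.
d(A,B) + d(B,C) - d(A,C) = 9 + 16 - 15 = 25 - 15 = 10. This is ≥ 0, so the triangle inequality holds for these points.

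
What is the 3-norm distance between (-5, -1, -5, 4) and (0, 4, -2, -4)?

(Σ|x_i - y_i|^3)^(1/3) = (|-5 - 0|^3 + |-1 - 4|^3 + |-5 - (-2)|^3 + |4 - (-4)|^3)^(1/3)
= (5^3 + 5^3 + 3^3 + 8^3)^(1/3) = (125 + 125 + 27 + 512)^(1/3) = (789)^(1/3) ≈ 9.2404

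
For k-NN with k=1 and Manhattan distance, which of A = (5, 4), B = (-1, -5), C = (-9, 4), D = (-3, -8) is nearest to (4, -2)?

Distances: d(A) = 7, d(B) = 8, d(C) = 19, d(D) = 13. Nearest: A = (5, 4) with distance 7.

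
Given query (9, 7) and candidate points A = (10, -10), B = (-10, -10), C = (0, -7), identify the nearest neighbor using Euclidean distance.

Distances: d(A) ≈ 17.0294, d(B) ≈ 25.4951, d(C) ≈ 16.6433. Nearest: C = (0, -7) with distance 16.6433.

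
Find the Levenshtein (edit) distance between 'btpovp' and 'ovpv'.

Let D[i][j] be the edit distance between the first i characters of 'btpovp' and the first j characters of 'ovpv', with D[i][0] = i, D[0][j] = j, and D[i][j] = D[i-1][j-1] if the characters match, else 1 + min(D[i-1][j], D[i][j-1], D[i-1][j-1]). Filling the table (rows: prefixes of 'btpovp', columns: prefixes of 'ovpv'):
     ε  o  v  p  v
  ε  0  1  2  3  4
  b  1  1  2  3  4
  t  2  2  2  3  4
  p  3  3  3  2  3
  o  4  3  4  3  3
  v  5  4  3  4  3
  p  6  5  4  3  4
The bottom-right entry gives D[6][4] = 4, so no sequence of fewer than 4 edits works. Backtracking through the table gives one optimal edit sequence (4 edits):
  btpovp → otpovp (sub b→o @1)
  otpovp → ovpovp (sub t→v @2)
  ovpovp → ovpvp (del o @4)
  ovpvp → ovpv (del p @5)
Edit distance = 4.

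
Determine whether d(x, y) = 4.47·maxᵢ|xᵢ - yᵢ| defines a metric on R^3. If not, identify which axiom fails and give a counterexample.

Yes. The L∞ (Chebyshev) norm induces a metric on R^3, and multiplying a metric by a positive constant 4.47 > 0 preserves all four axioms: non-negativity (4.47·||x-y|| ≥ 0), identity (4.47·||x-y|| = 0 ⟺ ||x-y|| = 0 ⟺ x = y), symmetry (||x-y|| = ||y-x||), and the triangle inequality (4.47·||x-z|| ≤ 4.47·||x-y|| + 4.47·||y-z||). So d is a metric.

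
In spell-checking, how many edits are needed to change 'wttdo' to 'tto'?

Let D[i][j] be the edit distance between the first i characters of 'wttdo' and the first j characters of 'tto', with D[i][0] = i, D[0][j] = j, and D[i][j] = D[i-1][j-1] if the characters match, else 1 + min(D[i-1][j], D[i][j-1], D[i-1][j-1]). Filling the table (rows: prefixes of 'wttdo', columns: prefixes of 'tto'):
     ε  t  t  o
  ε  0  1  2  3
  w  1  1  2  3
  t  2  1  1  2
  t  3  2  1  2
  d  4  3  2  2
  o  5  4  3  2
The bottom-right entry gives D[5][3] = 2, so no sequence of fewer than 2 edits works. Backtracking through the table gives one optimal edit sequence (2 edits):
  wttdo → ttdo (del w @1)
  ttdo → tto (del d @3)
Edit distance = 2.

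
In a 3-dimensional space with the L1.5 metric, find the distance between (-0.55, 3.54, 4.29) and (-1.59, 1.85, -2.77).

(Σ|x_i - y_i|^1.5)^(1/1.5) = (|-0.55 - (-1.59)|^1.5 + |3.54 - 1.85|^1.5 + |4.29 - (-2.77)|^1.5)^(1/1.5)
= (1.04^1.5 + 1.69^1.5 + 7.06^1.5)^(1/1.5) ≈ (1.0606 + 2.197 + 18.7589)^(1/1.5) = (22.0165)^(1/1.5) ≈ 7.8553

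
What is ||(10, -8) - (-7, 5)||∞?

max(|x_i - y_i|) = max(|10 - (-7)|, |-8 - 5|) = max(17, 13) = 17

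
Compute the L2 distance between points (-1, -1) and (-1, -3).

(Σ|x_i - y_i|^2)^(1/2) = (|-1 - (-1)|^2 + |-1 - (-3)|^2)^(1/2)
= (0^2 + 2^2)^(1/2) = (0 + 4)^(1/2) = (4)^(1/2) = 2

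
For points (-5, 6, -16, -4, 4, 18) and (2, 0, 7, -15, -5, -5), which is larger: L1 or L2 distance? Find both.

L1 = |-5 - 2| + |6 - 0| + |-16 - 7| + |-4 - (-15)| + |4 - (-5)| + |18 - (-5)| = 7 + 6 + 23 + 11 + 9 + 23 = 79
L2 = √(7² + 6² + 23² + 11² + 9² + 23²) = √1345 ≈ 36.6742
L1 ≥ L2 always (equality iff movement is along one axis); L1 > L2 here.
Ratio L1/L2 = 79/√1345 ≈ 2.1541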